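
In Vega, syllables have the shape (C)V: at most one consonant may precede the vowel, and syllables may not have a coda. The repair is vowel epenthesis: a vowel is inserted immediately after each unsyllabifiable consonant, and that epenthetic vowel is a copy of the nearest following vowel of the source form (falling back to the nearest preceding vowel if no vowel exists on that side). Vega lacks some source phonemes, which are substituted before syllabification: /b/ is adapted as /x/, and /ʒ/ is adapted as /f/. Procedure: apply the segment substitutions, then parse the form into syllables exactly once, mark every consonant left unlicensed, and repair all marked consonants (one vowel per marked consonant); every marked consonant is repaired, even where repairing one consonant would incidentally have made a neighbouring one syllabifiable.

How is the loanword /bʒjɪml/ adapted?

xɪfɪjɪmɪlɪ

Substitution: /b/ → /x/, /ʒ/ → /f/, giving /xfjɪml/.
Syllabifying with onset maximization leaves /x/, /f/, /m/, /l/ stranded (no codas are permitted; onsets are limited to one consonant).
Epenthesis after each stranded consonant: /x/ → /xɪ/, /f/ → /fɪ/, /m/ → /mɪ/, /l/ → /lɪ/.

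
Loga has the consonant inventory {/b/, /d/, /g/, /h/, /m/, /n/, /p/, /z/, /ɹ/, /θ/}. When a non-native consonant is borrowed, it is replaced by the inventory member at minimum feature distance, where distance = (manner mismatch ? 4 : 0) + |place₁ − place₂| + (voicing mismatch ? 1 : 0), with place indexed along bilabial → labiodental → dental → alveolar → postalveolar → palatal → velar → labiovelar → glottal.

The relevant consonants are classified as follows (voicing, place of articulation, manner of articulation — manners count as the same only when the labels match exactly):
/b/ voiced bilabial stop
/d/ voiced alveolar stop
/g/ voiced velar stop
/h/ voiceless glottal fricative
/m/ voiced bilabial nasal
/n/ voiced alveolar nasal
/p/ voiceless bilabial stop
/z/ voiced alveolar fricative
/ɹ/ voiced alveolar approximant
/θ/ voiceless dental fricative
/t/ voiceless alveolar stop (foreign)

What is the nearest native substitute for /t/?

/d/ is closest: same manner (stop), place distance 0 (alveolar→alveolar), voicing differs (+1); total 1. Next closest is /p/ at distance 3.

d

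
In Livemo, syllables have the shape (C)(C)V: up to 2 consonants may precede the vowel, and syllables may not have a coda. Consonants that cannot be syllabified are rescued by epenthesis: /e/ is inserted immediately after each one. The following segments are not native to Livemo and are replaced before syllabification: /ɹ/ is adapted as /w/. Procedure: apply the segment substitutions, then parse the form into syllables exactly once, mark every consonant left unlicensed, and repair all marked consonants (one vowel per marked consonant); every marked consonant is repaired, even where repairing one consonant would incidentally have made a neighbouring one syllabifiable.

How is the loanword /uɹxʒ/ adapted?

uwexeʒe

Substitution: /ɹ/ → /w/, giving /uwxʒ/.
Syllabifying with onset maximization leaves /w/, /x/, /ʒ/ stranded (no codas are permitted; onsets may contain at most 2 consonants).
Epenthesis after each stranded consonant: /w/ → /we/, /x/ → /xe/, /ʒ/ → /ʒe/.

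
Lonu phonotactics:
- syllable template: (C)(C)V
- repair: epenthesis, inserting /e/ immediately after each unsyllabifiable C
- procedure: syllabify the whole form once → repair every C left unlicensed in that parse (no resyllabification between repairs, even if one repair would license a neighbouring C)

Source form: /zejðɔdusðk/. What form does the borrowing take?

zejðɔduseðeke

Under (C)(C)V, the unsyllabifiable consonants are /s/, /ð/, /k/ (no codas are permitted; onsets may contain at most 2 consonants).
Inserting the epenthetic vowel yields /s/ → /se/, /ð/ → /ðe/, /k/ → /ke/.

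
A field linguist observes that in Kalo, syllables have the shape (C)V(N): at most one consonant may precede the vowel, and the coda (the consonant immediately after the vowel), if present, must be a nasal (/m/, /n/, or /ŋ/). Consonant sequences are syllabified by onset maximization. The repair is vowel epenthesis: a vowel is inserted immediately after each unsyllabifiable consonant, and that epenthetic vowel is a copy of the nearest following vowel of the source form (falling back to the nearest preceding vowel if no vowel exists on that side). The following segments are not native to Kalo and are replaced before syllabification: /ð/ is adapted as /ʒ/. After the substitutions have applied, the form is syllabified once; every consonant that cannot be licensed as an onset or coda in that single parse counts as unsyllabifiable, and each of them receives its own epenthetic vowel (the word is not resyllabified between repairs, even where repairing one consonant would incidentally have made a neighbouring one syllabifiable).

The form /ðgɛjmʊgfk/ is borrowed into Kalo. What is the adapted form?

ʒɛgɛjʊmʊgʊfʊkʊ

Substitution: /ð/ → /ʒ/, giving /ʒgɛjmʊgfk/.
Under (C)V(N), the unsyllabifiable consonants are /ʒ/, /j/, /g/, /f/, /k/ (only a nasal (/m/, /n/, or /ŋ/) is licensed in coda position; onsets are limited to one consonant).
Each unlicensed consonant becomes the onset of a new syllable: /ʒ/ → /ʒɛ/, /j/ → /jʊ/, /g/ → /gʊ/, /f/ → /fʊ/, /k/ → /kʊ/.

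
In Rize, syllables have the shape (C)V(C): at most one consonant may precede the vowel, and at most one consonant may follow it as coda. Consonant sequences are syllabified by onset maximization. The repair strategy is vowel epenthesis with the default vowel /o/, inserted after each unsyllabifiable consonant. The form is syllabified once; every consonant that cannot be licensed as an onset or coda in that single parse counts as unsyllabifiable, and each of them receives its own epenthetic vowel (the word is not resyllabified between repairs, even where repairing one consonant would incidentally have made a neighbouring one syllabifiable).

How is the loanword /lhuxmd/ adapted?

lohuxmodo

The consonants /l/, /m/, /d/ cannot be parsed into a legal (C)V(C) syllable (at most one coda consonant is licensed; onsets are limited to one consonant).
Each unlicensed consonant becomes the onset of a new syllable: /l/ → /lo/, /m/ → /mo/, /d/ → /do/.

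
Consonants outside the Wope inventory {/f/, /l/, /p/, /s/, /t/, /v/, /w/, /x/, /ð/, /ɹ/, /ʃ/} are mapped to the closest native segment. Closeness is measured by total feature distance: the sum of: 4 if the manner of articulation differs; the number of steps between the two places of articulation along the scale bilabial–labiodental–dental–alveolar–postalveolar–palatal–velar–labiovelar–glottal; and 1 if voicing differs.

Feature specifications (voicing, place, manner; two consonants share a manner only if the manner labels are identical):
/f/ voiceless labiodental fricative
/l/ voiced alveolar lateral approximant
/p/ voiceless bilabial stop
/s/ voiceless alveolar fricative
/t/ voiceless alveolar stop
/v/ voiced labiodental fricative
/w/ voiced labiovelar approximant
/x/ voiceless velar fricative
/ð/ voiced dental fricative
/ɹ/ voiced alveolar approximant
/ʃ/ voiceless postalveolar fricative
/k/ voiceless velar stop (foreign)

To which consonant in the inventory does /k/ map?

/t/ is closest: same manner (stop), place distance 3 (velar→alveolar), same voicing; total 3. Next closest is /x/ at distance 4.

t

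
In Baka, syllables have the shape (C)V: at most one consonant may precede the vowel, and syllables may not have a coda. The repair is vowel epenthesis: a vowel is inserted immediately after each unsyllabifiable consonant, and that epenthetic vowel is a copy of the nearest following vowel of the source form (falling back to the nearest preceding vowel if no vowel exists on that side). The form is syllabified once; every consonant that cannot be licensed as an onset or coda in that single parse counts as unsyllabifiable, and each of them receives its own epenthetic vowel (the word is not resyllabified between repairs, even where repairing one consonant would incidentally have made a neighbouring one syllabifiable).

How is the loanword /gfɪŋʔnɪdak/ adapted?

gɪfɪŋɪʔɪnɪdaka

Under (C)V, the unsyllabifiable consonants are /g/, /ŋ/, /ʔ/, /k/ (no codas are permitted; onsets are limited to one consonant).
Inserting the epenthetic vowel yields /g/ → /gɪ/, /ŋ/ → /ŋɪ/, /ʔ/ → /ʔɪ/, /k/ → /ka/.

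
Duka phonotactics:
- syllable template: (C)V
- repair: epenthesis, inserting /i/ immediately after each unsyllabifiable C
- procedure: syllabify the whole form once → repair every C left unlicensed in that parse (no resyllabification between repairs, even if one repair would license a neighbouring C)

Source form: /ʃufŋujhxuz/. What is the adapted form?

The consonants /f/, /j/, /h/, /z/ cannot be parsed into a legal (C)V syllable (no codas are permitted; onsets are limited to one consonant).
Epenthesis after each stranded consonant: /f/ → /fi/, /j/ → /ji/, /h/ → /hi/, /z/ → /zi/.

ʃufiŋujihixuzi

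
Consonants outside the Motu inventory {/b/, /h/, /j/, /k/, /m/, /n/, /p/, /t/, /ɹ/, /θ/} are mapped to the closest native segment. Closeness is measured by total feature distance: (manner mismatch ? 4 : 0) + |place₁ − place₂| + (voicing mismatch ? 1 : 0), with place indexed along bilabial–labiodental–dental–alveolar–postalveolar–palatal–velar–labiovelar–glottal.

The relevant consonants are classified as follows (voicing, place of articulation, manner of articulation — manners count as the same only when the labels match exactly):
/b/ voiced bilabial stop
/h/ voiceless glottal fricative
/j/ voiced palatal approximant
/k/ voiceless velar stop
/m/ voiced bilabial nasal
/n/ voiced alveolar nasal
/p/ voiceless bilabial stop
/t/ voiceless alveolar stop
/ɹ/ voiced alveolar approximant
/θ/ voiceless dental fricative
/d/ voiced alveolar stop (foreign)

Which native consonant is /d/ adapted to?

t

/t/ is closest: same manner (stop), place distance 0 (alveolar→alveolar), voicing differs (+1); total 1. Next closest is /b/ at distance 3.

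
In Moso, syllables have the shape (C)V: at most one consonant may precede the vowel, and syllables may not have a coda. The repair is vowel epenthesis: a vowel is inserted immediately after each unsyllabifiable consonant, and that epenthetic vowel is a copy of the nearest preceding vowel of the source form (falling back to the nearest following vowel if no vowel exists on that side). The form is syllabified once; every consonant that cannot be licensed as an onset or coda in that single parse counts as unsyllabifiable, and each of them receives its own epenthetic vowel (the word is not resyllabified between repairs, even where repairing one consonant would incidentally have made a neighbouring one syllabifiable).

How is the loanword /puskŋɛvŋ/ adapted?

The consonants /s/, /k/, /v/, /ŋ/ cannot be parsed into a legal (C)V syllable (no codas are permitted; onsets are limited to one consonant).
Each unlicensed consonant becomes the onset of a new syllable: /s/ → /su/, /k/ → /ku/, /v/ → /vɛ/, /ŋ/ → /ŋɛ/.

pusukuŋɛvɛŋɛ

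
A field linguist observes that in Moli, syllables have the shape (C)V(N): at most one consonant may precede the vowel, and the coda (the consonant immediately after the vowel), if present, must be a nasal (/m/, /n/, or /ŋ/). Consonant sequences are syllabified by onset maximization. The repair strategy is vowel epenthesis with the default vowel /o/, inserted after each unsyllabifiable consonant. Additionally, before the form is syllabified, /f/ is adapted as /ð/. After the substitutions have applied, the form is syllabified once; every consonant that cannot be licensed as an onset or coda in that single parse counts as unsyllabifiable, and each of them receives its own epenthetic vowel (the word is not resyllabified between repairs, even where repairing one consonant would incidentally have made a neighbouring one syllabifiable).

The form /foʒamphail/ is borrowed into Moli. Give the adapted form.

Substitution: /f/ → /ð/, giving /ðoʒamphail/.
The consonants /p/, /l/ cannot be parsed into a legal (C)V(N) syllable (only a nasal (/m/, /n/, or /ŋ/) is licensed in coda position; onsets are limited to one consonant).
Each unlicensed consonant becomes the onset of a new syllable: /p/ → /po/, /l/ → /lo/.

ðoʒampohailo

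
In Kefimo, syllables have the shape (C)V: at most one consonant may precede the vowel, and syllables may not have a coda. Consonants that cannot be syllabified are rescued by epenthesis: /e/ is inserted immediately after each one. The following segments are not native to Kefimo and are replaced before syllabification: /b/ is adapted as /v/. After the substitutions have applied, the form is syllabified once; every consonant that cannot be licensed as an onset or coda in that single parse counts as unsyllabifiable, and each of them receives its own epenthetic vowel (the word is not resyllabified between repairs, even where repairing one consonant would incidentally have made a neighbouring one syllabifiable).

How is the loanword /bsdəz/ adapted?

Substitution: /b/ → /v/, giving /vsdəz/.
The consonants /v/, /s/, /z/ cannot be parsed into a legal (C)V syllable (no codas are permitted; onsets are limited to one consonant).
Inserting the epenthetic vowel yields /v/ → /ve/, /s/ → /se/, /z/ → /ze/.

vesedəze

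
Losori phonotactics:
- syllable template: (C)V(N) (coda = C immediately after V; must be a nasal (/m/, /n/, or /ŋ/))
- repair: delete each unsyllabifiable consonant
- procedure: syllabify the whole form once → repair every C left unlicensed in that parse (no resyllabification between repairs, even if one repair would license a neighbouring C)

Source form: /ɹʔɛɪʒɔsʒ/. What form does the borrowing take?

Syllabifying with onset maximization leaves /ɹ/, /s/, /ʒ/ stranded (only a nasal (/m/, /n/, or /ŋ/) is licensed in coda position; onsets are limited to one consonant).
Each unlicensed consonant is deleted: /ɹ/, /s/, /ʒ/.

ʔɛɪʒɔ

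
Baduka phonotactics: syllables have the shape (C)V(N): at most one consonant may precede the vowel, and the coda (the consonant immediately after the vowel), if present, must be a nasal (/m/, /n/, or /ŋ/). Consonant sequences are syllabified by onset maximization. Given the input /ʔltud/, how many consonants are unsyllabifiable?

The consonants /ʔ/, /l/, /d/ cannot be parsed into a legal (C)V(N) syllable (only a nasal (/m/, /n/, or /ŋ/) is licensed in coda position; onsets are limited to one consonant).

3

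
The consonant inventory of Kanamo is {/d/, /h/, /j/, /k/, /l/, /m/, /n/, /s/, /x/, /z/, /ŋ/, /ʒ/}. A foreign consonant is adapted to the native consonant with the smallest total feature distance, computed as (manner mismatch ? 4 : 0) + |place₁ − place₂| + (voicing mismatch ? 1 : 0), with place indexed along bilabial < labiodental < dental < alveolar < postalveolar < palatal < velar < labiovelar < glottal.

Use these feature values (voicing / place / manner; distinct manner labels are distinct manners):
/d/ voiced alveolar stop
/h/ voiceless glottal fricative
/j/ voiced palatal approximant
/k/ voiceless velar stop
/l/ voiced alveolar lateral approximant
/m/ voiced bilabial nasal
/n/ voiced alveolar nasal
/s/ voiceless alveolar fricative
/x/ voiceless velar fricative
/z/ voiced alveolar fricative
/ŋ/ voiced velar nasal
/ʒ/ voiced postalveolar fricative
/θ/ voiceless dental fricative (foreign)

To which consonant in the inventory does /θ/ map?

s

/s/ is closest: same manner (fricative), place distance 1 (dental→alveolar), same voicing; total 1. Next closest is /z/ at distance 2.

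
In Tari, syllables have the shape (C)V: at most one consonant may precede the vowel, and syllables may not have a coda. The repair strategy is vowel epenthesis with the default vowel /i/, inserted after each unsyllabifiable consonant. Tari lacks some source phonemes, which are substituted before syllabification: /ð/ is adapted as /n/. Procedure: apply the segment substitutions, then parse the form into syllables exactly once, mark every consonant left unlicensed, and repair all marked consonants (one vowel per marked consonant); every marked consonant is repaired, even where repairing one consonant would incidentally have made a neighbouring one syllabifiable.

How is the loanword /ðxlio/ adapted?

Substitution: /ð/ → /n/, giving /nxlio/.
The consonants /n/, /x/ cannot be parsed into a legal (C)V syllable (no codas are permitted; onsets are limited to one consonant).
Epenthesis after each stranded consonant: /n/ → /ni/, /x/ → /xi/.

nixilio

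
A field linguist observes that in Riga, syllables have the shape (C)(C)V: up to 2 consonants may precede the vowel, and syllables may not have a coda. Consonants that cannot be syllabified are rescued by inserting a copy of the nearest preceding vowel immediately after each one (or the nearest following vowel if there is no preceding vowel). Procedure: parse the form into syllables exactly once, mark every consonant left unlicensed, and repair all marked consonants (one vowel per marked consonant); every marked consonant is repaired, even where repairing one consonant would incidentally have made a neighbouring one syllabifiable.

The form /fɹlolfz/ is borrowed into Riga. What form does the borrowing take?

Syllabifying with onset maximization leaves /f/, /l/, /f/, /z/ stranded (no codas are permitted; onsets may contain at most 2 consonants).
Each unlicensed consonant becomes the onset of a new syllable: /f/ → /fo/, /l/ → /lo/, /f/ → /fo/, /z/ → /zo/.

foɹlolofozo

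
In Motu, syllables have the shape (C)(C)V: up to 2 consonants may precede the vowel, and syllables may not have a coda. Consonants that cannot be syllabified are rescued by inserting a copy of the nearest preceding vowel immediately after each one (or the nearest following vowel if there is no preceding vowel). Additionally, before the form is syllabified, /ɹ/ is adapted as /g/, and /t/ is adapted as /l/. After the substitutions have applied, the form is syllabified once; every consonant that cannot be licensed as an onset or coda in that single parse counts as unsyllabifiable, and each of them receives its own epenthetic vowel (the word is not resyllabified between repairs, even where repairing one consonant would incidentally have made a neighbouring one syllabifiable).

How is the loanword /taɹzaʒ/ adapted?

lagzaʒa

Substitution: /t/ → /l/, /ɹ/ → /g/, giving /lagzaʒ/.
Syllabifying with onset maximization leaves /ʒ/ stranded (no codas are permitted; onsets may contain at most 2 consonants).
Epenthesis after each stranded consonant: /ʒ/ → /ʒa/.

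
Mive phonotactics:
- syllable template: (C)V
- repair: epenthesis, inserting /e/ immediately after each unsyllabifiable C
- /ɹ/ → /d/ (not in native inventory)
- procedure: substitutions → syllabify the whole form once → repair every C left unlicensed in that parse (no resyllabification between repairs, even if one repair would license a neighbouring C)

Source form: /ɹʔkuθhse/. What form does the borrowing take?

Substitution: /ɹ/ → /d/, giving /dʔkuθhse/.
Syllabifying with onset maximization leaves /d/, /ʔ/, /θ/, /h/ stranded (no codas are permitted; onsets are limited to one consonant).
Inserting the epenthetic vowel yields /d/ → /de/, /ʔ/ → /ʔe/, /θ/ → /θe/, /h/ → /he/.

deʔekuθehese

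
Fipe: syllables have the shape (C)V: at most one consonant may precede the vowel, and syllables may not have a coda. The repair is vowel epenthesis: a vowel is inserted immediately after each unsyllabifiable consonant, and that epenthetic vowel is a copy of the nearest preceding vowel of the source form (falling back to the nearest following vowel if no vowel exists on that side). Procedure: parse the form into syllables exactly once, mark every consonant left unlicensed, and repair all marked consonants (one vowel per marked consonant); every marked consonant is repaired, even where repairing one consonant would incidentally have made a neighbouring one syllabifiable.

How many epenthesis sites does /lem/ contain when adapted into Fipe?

1

The unsyllabifiable consonants are /m/; each receives one epenthetic vowel.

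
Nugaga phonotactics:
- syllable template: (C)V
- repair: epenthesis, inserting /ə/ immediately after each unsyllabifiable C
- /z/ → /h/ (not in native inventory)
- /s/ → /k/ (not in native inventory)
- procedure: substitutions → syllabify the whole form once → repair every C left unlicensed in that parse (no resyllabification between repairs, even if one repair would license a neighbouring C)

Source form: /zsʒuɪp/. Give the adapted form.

Substitution: /z/ → /h/, /s/ → /k/, giving /hkʒuɪp/.
The consonants /h/, /k/, /p/ cannot be parsed into a legal (C)V syllable (no codas are permitted; onsets are limited to one consonant).
Each unlicensed consonant becomes the onset of a new syllable: /h/ → /hə/, /k/ → /kə/, /p/ → /pə/.

həkəʒuɪpə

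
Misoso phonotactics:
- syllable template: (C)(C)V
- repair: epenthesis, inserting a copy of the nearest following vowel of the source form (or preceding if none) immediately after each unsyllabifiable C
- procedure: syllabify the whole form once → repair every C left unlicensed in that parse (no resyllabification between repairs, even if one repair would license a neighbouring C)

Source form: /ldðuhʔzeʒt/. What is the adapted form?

ludðuheʔzeʒete

The consonants /l/, /h/, /ʒ/, /t/ cannot be parsed into a legal (C)(C)V syllable (no codas are permitted; onsets may contain at most 2 consonants).
Each unlicensed consonant becomes the onset of a new syllable: /l/ → /lu/, /h/ → /he/, /ʒ/ → /ʒe/, /t/ → /te/.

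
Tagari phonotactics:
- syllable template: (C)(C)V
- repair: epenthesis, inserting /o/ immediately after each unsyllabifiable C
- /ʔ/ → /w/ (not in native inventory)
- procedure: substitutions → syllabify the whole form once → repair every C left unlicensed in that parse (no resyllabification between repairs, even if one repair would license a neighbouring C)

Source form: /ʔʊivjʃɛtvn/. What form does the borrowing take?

wʊivojʃɛtovono

Substitution: /ʔ/ → /w/, giving /wʊivjʃɛtvn/.
Under (C)(C)V, the unsyllabifiable consonants are /v/, /t/, /v/, /n/ (no codas are permitted; onsets may contain at most 2 consonants).
Epenthesis after each stranded consonant: /v/ → /vo/, /t/ → /to/, /v/ → /vo/, /n/ → /no/.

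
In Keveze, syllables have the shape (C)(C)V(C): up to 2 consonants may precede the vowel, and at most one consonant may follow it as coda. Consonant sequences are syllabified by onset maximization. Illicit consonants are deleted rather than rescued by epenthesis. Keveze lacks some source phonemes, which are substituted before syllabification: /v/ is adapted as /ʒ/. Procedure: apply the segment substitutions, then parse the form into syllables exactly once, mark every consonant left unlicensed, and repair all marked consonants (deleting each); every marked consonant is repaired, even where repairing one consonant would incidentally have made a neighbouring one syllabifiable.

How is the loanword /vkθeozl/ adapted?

kθeoz

Substitution: /v/ → /ʒ/, giving /ʒkθeozl/.
Syllabifying with onset maximization leaves /ʒ/, /l/ stranded (at most one coda consonant is licensed; onsets may contain at most 2 consonants).
Deletion applies to /ʒ/, /l/.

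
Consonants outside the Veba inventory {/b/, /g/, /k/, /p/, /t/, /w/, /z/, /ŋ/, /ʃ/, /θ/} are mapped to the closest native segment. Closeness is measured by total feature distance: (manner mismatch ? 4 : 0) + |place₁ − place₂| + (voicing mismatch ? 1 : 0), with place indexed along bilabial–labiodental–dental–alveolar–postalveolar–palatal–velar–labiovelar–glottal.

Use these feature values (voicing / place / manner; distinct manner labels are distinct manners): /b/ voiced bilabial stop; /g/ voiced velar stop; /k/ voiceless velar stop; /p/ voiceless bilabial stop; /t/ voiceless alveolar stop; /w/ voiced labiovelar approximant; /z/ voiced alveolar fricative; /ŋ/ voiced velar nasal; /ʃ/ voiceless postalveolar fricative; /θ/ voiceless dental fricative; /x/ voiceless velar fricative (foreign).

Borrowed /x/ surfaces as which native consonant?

ʃ

/ʃ/ is closest: same manner (fricative), place distance 2 (velar→postalveolar), same voicing; total 2. Next closest is /k/ at distance 4.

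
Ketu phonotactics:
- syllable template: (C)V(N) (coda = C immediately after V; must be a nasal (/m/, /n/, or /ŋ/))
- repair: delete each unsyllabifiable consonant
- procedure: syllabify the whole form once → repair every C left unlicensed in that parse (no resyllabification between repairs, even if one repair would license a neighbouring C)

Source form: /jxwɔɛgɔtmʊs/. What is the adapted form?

wɔɛgɔmʊ

The consonants /j/, /x/, /t/, /s/ cannot be parsed into a legal (C)V(N) syllable (only a nasal (/m/, /n/, or /ŋ/) is licensed in coda position; onsets are limited to one consonant).
Deletion applies to /j/, /x/, /t/, /s/.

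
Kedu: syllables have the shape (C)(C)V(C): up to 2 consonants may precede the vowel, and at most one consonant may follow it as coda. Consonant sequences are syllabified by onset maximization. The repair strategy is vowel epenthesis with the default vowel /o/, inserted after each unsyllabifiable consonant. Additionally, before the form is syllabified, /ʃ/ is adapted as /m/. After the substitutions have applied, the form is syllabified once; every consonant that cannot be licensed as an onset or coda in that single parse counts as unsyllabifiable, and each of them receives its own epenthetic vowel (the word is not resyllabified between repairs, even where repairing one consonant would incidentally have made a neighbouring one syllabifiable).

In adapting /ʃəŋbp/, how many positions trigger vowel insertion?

2

After substitution the input is /məŋbp/.
The unsyllabifiable consonants are /b/, /p/; each receives one epenthetic vowel.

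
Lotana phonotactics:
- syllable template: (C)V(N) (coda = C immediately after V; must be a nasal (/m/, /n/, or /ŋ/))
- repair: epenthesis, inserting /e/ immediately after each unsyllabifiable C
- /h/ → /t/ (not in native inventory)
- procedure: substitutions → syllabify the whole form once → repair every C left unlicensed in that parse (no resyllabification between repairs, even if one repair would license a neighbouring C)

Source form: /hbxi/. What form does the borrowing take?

Substitution: /h/ → /t/, giving /tbxi/.
The consonants /t/, /b/ cannot be parsed into a legal (C)V(N) syllable (only a nasal (/m/, /n/, or /ŋ/) is licensed in coda position; onsets are limited to one consonant).
Inserting the epenthetic vowel yields /t/ → /te/, /b/ → /be/.

tebexi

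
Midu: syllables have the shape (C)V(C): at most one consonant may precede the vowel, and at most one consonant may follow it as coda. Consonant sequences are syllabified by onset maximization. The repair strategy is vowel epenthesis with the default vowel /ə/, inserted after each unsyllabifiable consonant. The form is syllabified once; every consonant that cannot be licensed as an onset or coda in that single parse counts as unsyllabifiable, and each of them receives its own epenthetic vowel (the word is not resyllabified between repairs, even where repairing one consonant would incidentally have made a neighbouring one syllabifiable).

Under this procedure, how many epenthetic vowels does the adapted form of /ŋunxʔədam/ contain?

1

The unsyllabifiable consonants are /x/; each receives one epenthetic vowel.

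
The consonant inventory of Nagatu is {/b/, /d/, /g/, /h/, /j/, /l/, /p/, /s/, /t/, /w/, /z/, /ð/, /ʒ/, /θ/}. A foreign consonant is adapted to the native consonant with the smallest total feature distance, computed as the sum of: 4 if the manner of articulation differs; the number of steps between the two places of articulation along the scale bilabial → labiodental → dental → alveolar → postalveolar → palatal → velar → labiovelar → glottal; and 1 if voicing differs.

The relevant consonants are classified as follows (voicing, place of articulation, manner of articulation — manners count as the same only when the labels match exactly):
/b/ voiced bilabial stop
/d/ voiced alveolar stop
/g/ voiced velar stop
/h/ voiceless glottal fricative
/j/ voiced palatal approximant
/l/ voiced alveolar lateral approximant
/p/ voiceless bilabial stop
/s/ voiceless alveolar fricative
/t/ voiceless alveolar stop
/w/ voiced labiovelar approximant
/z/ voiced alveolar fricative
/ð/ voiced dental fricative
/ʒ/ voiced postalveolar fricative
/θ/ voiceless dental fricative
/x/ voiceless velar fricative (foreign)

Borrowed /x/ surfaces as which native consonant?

/h/ is closest: same manner (fricative), place distance 2 (velar→glottal), same voicing; total 2. Next closest is /s/ at distance 3.

h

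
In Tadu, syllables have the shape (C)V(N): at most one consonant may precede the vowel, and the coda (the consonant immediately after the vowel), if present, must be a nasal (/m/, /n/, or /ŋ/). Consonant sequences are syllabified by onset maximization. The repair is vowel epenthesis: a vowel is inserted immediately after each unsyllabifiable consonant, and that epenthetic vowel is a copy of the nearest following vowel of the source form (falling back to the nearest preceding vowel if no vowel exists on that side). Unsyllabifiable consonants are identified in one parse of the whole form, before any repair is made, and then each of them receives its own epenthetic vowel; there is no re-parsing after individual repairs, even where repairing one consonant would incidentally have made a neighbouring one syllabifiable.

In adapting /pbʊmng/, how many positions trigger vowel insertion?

3

The unsyllabifiable consonants are /p/, /n/, /g/; each receives one epenthetic vowel.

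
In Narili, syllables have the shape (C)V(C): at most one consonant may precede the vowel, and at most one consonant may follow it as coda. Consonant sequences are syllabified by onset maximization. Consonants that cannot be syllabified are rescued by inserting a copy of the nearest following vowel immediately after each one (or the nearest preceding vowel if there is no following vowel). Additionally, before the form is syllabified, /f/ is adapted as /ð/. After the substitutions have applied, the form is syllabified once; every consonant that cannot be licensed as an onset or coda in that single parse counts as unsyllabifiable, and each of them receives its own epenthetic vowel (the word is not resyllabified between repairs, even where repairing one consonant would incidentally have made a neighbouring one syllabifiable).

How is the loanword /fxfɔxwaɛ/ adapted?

ðɔxɔðɔxwaɛ

Substitution: /f/ → /ð/, giving /ðxðɔxwaɛ/.
Syllabifying with onset maximization leaves /ð/, /x/ stranded (at most one coda consonant is licensed; onsets are limited to one consonant).
Each unlicensed consonant becomes the onset of a new syllable: /ð/ → /ðɔ/, /x/ → /xɔ/.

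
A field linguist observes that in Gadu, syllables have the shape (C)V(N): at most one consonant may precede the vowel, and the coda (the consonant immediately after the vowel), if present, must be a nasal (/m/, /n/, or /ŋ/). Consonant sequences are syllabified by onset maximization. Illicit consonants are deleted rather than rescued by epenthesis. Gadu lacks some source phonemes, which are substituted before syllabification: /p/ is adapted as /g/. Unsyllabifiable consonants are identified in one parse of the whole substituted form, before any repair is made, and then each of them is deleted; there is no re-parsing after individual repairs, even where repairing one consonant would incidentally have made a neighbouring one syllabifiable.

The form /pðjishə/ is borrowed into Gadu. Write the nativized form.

jihə

Substitution: /p/ → /g/, giving /gðjishə/.
The consonants /g/, /ð/, /s/ cannot be parsed into a legal (C)V(N) syllable (only a nasal (/m/, /n/, or /ŋ/) is licensed in coda position; onsets are limited to one consonant).
Each unlicensed consonant is deleted: /g/, /ð/, /s/.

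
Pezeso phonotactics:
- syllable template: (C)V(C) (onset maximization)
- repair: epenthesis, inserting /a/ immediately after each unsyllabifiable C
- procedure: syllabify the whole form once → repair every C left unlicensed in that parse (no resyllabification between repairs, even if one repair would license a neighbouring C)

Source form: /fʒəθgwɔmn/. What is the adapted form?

Under (C)V(C), the unsyllabifiable consonants are /f/, /g/, /n/ (at most one coda consonant is licensed; onsets are limited to one consonant).
Inserting the epenthetic vowel yields /f/ → /fa/, /g/ → /ga/, /n/ → /na/.

faʒəθgawɔmna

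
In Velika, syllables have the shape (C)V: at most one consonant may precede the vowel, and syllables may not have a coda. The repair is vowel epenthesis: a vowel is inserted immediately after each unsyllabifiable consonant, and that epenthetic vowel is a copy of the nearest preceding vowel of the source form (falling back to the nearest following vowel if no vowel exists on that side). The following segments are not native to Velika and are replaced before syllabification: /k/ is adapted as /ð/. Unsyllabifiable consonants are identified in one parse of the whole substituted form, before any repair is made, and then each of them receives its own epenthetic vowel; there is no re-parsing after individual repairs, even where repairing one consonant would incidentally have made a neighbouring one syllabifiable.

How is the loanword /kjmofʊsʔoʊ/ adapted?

Substitution: /k/ → /ð/, giving /ðjmofʊsʔoʊ/.
The consonants /ð/, /j/, /s/ cannot be parsed into a legal (C)V syllable (no codas are permitted; onsets are limited to one consonant).
Each unlicensed consonant becomes the onset of a new syllable: /ð/ → /ðo/, /j/ → /jo/, /s/ → /sʊ/.

ðojomofʊsʊʔoʊ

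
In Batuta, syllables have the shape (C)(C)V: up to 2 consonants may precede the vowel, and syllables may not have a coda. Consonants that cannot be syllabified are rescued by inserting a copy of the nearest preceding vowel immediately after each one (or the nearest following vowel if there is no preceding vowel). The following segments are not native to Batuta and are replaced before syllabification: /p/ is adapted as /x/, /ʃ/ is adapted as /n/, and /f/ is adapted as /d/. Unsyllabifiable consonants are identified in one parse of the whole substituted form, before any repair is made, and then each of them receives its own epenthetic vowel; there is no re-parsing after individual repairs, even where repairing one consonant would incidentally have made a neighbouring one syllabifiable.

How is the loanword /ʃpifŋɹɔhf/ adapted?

nxidiŋɹɔhɔdɔ

Substitution: /ʃ/ → /n/, /p/ → /x/, /f/ → /d/, giving /nxidŋɹɔhd/.
Syllabifying with onset maximization leaves /d/, /h/, /d/ stranded (no codas are permitted; onsets may contain at most 2 consonants).
Epenthesis after each stranded consonant: /d/ → /di/, /h/ → /hɔ/, /d/ → /dɔ/.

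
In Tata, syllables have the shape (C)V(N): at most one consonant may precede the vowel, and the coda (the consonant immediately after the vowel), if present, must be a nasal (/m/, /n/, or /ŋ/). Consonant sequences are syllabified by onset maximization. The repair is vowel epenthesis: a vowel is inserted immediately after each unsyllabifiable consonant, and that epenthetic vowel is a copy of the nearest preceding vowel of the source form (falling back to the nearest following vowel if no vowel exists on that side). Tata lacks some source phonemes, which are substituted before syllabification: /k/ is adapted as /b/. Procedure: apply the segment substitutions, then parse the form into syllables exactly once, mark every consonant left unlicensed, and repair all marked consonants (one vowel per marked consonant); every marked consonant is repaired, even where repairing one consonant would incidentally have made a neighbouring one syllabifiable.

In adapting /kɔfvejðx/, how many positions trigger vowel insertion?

After substitution the input is /bɔfvejðx/.
The unsyllabifiable consonants are /f/, /j/, /ð/, /x/; each receives one epenthetic vowel.

4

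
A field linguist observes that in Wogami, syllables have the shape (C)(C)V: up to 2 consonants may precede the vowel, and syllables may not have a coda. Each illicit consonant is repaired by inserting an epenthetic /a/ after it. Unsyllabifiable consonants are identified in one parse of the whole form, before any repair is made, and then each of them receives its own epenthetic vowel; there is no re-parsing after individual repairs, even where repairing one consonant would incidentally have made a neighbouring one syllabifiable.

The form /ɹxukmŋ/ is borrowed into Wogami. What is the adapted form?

ɹxukamaŋa

The consonants /k/, /m/, /ŋ/ cannot be parsed into a legal (C)(C)V syllable (no codas are permitted; onsets may contain at most 2 consonants).
Each unlicensed consonant becomes the onset of a new syllable: /k/ → /ka/, /m/ → /ma/, /ŋ/ → /ŋa/.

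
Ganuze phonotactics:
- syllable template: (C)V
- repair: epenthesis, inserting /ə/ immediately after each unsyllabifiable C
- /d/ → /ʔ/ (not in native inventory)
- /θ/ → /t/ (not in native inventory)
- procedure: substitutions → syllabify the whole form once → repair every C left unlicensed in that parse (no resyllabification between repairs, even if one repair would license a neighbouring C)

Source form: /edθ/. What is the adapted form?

Substitution: /d/ → /ʔ/, /θ/ → /t/, giving /eʔt/.
Syllabifying with onset maximization leaves /ʔ/, /t/ stranded (no codas are permitted; onsets are limited to one consonant).
Inserting the epenthetic vowel yields /ʔ/ → /ʔə/, /t/ → /tə/.

eʔətə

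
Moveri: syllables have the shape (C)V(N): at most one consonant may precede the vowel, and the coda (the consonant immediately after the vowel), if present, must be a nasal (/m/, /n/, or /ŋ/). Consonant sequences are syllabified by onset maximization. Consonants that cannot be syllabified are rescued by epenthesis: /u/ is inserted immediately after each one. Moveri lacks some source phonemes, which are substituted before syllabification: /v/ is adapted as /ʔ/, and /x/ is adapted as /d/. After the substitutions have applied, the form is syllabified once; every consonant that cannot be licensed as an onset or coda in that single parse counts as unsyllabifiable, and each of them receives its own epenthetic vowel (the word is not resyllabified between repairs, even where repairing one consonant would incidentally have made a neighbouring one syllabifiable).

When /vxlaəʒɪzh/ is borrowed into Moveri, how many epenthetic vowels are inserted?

4

After substitution the input is /ʔdlaəʒɪzh/.
The unsyllabifiable consonants are /ʔ/, /d/, /z/, /h/; each receives one epenthetic vowel.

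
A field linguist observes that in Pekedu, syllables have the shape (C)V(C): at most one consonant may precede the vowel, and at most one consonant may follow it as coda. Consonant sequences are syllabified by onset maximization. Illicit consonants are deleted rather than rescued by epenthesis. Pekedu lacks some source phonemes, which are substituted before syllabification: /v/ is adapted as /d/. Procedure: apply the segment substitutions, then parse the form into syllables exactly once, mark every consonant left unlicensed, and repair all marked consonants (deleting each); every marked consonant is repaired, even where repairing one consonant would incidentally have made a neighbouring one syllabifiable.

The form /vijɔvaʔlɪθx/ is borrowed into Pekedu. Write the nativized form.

dijɔdaʔlɪθ

Substitution: /v/ → /d/, giving /dijɔdaʔlɪθx/.
The consonants /x/ cannot be parsed into a legal (C)V(C) syllable (at most one coda consonant is licensed; onsets are limited to one consonant).
Deleting the stranded consonants removes /x/.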